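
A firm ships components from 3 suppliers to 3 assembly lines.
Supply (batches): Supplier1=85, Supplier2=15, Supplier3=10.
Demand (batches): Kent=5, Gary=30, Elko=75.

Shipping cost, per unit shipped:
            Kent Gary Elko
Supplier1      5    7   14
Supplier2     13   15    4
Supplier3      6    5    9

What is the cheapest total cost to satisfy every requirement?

1085

One minimum-cost allocation:
  Supplier1→Kent: 5 × 5 = 25
  Supplier1→Gary: 30 × 7 = 210
  Supplier1→Elko: 50 × 14 = 700
  Supplier2→Elko: 15 × 4 = 60
  Supplier3→Elko: 10 × 9 = 90
Total = 25 + 210 + 700 + 60 + 90 = 1085.
(Supply check: Supplier1 ships 85; Supplier2 ships 15; Supplier3 ships 10.)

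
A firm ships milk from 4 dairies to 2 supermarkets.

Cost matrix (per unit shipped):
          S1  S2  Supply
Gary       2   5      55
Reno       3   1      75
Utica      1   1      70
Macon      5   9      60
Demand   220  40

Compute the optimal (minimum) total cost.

625

One minimum-cost allocation:
  Gary–S1: 55 crates
  Reno–S1: 35 crates
  Reno–S2: 40 crates
  Utica–S1: 70 crates
  Macon–S1: 60 crates
Total cost = 625.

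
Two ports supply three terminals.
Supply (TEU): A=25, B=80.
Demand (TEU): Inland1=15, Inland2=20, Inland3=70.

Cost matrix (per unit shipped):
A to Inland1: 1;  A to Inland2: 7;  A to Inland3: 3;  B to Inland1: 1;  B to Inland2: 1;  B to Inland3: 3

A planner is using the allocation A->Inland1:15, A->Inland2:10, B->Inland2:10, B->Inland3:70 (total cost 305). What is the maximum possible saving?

Current plan cost = 15·1 + 10·7 + 10·1 + 70·3 = 305.
Optimal plan:
  A→Inland3: 25 TEU
  B→Inland1: 15 TEU
  B→Inland2: 20 TEU
  B→Inland3: 45 TEU
Optimal cost = 245.
Saving = 305 − 245 = 60.

60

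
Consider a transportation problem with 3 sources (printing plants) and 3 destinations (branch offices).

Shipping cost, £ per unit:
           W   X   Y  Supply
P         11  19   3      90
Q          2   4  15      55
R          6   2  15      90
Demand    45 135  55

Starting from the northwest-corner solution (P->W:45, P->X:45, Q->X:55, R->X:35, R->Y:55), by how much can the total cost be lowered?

1535

Current plan cost = 45·11 + 45·19 + 55·4 + 35·2 + 55·15 = £2465.
Optimal plan:
  P→W: 35 boxes
  P→Y: 55 boxes
  Q→W: 10 boxes
  Q→X: 45 boxes
  R→X: 90 boxes
Optimal cost = £930.
Saving = 2465 − 930 = £1535.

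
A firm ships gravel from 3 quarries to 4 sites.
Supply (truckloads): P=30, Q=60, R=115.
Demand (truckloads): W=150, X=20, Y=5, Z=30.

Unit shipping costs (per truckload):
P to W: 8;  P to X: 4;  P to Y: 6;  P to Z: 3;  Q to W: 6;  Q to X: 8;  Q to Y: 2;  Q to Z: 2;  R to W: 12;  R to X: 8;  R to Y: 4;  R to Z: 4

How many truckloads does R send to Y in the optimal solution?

5

Solving gives:
  P to W: 10 × 8 = 80
  P to X: 20 × 4 = 80
  Q to W: 60 × 6 = 360
  R to W: 80 × 12 = 960
  R to Y: 5 × 4 = 20
  R to Z: 30 × 4 = 120
Total cost = 1620.
So R→Y carries 5 truckloads.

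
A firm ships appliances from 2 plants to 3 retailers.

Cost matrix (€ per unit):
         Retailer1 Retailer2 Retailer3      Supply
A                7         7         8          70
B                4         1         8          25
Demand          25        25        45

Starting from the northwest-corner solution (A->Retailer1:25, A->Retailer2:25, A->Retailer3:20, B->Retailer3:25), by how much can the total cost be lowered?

150

Current plan cost = 25·7 + 25·7 + 20·8 + 25·8 = €710.
Optimal plan:
  A→Retailer1: 25 units
  A→Retailer3: 45 units
  B→Retailer2: 25 units
Optimal cost = €560.
Saving = 710 − 560 = €150.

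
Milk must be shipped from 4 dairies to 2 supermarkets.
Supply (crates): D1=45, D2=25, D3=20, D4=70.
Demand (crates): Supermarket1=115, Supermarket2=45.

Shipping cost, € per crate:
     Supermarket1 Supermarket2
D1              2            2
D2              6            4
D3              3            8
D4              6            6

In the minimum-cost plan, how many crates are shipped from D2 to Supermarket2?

The minimum-cost plan:
  D1 to Supermarket1: 45 × €2 = €90
  D2 to Supermarket2: 25 × €4 = €100
  D3 to Supermarket1: 20 × €3 = €60
  D4 to Supermarket1: 50 × €6 = €300
  D4 to Supermarket2: 20 × €6 = €120
Total cost = €670.
So D2→Supermarket2 carries 25 crates.

25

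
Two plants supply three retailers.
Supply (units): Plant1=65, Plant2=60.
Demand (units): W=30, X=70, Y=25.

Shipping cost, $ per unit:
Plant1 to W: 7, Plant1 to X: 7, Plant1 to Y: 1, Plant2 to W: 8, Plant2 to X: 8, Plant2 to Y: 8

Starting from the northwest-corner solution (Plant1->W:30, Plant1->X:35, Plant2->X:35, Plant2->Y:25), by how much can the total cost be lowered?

Current plan cost = 30·7 + 35·7 + 35·8 + 25·8 = $935.
Optimal plan:
  Plant1→W: 30 × $7 = $210
  Plant1→X: 10 × $7 = $70
  Plant1→Y: 25 × $1 = $25
  Plant2→X: 60 × $8 = $480
Optimal cost = $785.
Saving = 935 − 785 = $150.

150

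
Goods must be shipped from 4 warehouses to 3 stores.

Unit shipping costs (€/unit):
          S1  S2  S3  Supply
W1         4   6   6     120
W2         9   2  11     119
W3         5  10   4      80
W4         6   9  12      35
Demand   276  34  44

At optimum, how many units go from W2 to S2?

34

Optimal shipments:
  W1->S1: 120 × €4 = €480
  W2->S1: 85 × €9 = €765
  W2->S2: 34 × €2 = €68
  W3->S1: 36 × €5 = €180
  W3->S3: 44 × €4 = €176
  W4->S1: 35 × €6 = €210
Total cost = €1879.
So W2→S2 carries 34 units.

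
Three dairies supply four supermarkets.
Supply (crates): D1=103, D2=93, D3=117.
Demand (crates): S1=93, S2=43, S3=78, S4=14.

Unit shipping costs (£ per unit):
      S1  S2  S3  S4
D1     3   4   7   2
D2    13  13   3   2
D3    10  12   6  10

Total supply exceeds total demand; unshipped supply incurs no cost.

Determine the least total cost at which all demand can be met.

A cheapest plan:
  D1→S1: 60 × £3 = £180
  D1→S2: 43 × £4 = £172
  D2→S3: 78 × £3 = £234
  D2→S4: 14 × £2 = £28
  D3→S1: 33 × £10 = £330
Total = 180 + 172 + 234 + 28 + 330 = £944.

944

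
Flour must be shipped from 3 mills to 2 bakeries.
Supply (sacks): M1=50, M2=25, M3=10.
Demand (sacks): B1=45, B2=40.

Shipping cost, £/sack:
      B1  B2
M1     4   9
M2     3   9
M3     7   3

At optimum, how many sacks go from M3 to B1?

0

Optimal shipments:
  M1 to B1: 20 × £4 = £80
  M1 to B2: 30 × £9 = £270
  M2 to B1: 25 × £3 = £75
  M3 to B2: 10 × £3 = £30
Total cost = £455.
The route M3→B1 is not used.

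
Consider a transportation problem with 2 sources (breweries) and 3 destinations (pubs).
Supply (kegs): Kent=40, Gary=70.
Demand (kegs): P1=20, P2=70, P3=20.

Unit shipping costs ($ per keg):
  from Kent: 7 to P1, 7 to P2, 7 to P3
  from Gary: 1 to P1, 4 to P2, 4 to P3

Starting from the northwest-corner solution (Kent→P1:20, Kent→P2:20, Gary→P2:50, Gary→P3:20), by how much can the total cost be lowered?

Current plan cost = 20·7 + 20·7 + 50·4 + 20·4 = $560.
Optimal plan:
  Kent->P2: 20 × $7 = $140
  Kent->P3: 20 × $7 = $140
  Gary->P1: 20 × $1 = $20
  Gary->P2: 50 × $4 = $200
Optimal cost = $500.
Saving = 560 − 500 = $60.

60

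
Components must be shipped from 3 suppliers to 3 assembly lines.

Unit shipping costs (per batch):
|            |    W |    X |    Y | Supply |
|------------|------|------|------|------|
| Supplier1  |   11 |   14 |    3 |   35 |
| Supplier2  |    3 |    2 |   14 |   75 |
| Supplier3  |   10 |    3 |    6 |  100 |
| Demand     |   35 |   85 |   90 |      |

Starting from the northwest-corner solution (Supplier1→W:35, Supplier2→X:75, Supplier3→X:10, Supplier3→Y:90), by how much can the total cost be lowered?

350

Current plan cost = 35·11 + 75·2 + 10·3 + 90·6 = 1105.
Optimal plan:
  Supplier1→Y: 35 × 3 = 105
  Supplier2→W: 35 × 3 = 105
  Supplier2→X: 40 × 2 = 80
  Supplier3→X: 45 × 3 = 135
  Supplier3→Y: 55 × 6 = 330
Optimal cost = 755.
Saving = 1105 − 755 = 350.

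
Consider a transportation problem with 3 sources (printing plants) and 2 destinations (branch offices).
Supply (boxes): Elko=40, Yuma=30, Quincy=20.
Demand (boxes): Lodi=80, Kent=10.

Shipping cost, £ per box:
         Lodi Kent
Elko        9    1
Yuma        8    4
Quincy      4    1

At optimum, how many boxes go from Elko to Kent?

Optimal shipments:
  Elko to Lodi: 30 × £9 = £270
  Elko to Kent: 10 × £1 = £10
  Yuma to Lodi: 30 × £8 = £240
  Quincy to Lodi: 20 × £4 = £80
Total cost = £600.
So Elko→Kent carries 10 boxes.

10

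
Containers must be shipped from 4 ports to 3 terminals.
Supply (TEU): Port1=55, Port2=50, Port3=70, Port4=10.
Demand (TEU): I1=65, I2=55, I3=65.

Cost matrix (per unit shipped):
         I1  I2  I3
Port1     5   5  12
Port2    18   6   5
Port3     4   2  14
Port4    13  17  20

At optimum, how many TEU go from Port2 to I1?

0

Solving gives:
  Port1→I1: 50 TEU
  Port1→I3: 5 TEU
  Port2→I3: 50 TEU
  Port3→I1: 15 TEU
  Port3→I2: 55 TEU
  Port4→I3: 10 TEU
Total cost = 930.
The route Port2→I1 is not used.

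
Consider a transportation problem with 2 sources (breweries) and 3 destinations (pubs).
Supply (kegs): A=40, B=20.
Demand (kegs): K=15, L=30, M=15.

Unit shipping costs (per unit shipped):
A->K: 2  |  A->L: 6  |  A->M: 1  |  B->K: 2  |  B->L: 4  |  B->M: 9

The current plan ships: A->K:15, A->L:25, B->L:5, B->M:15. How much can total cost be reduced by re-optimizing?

Current plan cost = 15·2 + 25·6 + 5·4 + 15·9 = 335.
Optimal plan:
  A→K: 15 kegs
  A→L: 10 kegs
  A→M: 15 kegs
  B→L: 20 kegs
Optimal cost = 185.
Saving = 335 − 185 = 150.

150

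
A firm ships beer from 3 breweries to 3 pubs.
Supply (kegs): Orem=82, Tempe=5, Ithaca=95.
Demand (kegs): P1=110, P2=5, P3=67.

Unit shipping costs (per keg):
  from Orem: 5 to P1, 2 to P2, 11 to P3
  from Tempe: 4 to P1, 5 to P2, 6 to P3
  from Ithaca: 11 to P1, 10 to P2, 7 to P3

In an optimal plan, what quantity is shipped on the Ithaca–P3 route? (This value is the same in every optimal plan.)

Optimal shipments:
  Orem->P1: 77 × 5 = 385
  Orem->P2: 5 × 2 = 10
  Tempe->P1: 5 × 4 = 20
  Ithaca->P1: 28 × 11 = 308
  Ithaca->P3: 67 × 7 = 469
Total cost = 1192.
So Ithaca→P3 carries 67 kegs.

67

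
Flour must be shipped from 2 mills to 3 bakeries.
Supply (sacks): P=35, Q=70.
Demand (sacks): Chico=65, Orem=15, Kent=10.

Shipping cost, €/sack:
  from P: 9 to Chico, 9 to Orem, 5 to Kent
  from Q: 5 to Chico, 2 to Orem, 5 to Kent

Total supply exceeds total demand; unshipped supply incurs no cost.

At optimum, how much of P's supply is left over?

15

An optimal plan:
  P→Chico: 10 × €9 = €90
  P→Kent: 10 × €5 = €50
  Q→Chico: 55 × €5 = €275
  Q→Orem: 15 × €2 = €30
Total cost = €445.
P ships 20 of its 35, leaving 15.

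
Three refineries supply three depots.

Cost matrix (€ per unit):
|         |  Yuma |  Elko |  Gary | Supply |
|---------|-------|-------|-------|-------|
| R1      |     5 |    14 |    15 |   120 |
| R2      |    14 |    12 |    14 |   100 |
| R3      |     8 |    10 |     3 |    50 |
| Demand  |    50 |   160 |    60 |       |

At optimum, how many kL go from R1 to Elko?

60

Optimal shipments:
  R1 to Yuma: 50 × €5 = €250
  R1 to Elko: 60 × €14 = €840
  R1 to Gary: 10 × €15 = €150
  R2 to Elko: 100 × €12 = €1200
  R3 to Gary: 50 × €3 = €150
Total cost = €2590.
So R1→Elko carries 60 kL.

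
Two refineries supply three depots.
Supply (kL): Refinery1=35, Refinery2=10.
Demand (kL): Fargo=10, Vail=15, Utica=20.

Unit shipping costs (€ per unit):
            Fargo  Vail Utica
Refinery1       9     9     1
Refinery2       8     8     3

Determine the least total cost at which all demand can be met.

An optimal shipping plan:
  Refinery1→Fargo: 10 kL
  Refinery1→Vail: 5 kL
  Refinery1→Utica: 20 kL
  Refinery2→Vail: 10 kL
Total cost = €235.
(Supply check: Refinery1 ships 35; Refinery2 ships 10.)

235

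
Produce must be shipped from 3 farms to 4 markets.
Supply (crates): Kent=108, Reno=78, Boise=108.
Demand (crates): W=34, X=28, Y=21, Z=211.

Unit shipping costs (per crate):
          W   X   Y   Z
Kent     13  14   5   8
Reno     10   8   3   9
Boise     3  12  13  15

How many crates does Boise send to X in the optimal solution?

28

The minimum-cost plan:
  Kent–Z: 108 × 8 = 864
  Reno–Y: 21 × 3 = 63
  Reno–Z: 57 × 9 = 513
  Boise–W: 34 × 3 = 102
  Boise–X: 28 × 12 = 336
  Boise–Z: 46 × 15 = 690
Total cost = 2568.
So Boise→X carries 28 crates.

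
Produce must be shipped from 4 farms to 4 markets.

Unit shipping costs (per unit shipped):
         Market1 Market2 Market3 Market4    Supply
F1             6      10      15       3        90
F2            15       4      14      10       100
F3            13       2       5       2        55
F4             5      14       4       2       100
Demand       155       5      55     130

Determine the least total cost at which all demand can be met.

2145

A cheapest plan:
  F1 to Market1: 90 × 6 = 540
  F2 to Market2: 5 × 4 = 20
  F2 to Market4: 95 × 10 = 950
  F3 to Market3: 20 × 5 = 100
  F3 to Market4: 35 × 2 = 70
  F4 to Market1: 65 × 5 = 325
  F4 to Market3: 35 × 4 = 140
Total = 540 + 20 + 950 + 100 + 70 + 325 + 140 = 2145.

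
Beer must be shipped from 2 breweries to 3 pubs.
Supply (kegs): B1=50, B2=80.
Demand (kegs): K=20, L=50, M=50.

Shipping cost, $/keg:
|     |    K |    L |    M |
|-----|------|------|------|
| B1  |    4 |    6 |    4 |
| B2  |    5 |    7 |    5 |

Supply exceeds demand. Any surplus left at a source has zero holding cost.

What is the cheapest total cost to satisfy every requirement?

One minimum-cost allocation:
  B1–K: 20 kegs
  B1–L: 30 kegs
  B2–L: 20 kegs
  B2–M: 50 kegs
Total cost = $650.

650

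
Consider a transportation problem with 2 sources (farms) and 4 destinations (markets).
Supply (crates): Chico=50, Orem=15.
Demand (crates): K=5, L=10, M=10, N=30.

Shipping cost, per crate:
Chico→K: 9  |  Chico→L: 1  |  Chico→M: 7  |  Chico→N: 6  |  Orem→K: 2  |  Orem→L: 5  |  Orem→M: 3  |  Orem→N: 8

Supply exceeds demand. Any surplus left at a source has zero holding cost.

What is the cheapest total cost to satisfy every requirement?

A cheapest plan:
  Chico->L: 10 × 1 = 10
  Chico->N: 30 × 6 = 180
  Orem->K: 5 × 2 = 10
  Orem->M: 10 × 3 = 30
Total = 10 + 180 + 10 + 30 = 230.

230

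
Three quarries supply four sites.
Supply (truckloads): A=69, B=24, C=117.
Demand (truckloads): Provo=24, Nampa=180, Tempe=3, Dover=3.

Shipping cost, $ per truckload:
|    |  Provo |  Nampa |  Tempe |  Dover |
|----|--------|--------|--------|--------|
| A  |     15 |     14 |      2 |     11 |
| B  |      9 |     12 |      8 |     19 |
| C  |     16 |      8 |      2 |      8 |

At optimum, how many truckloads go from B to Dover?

0

Solving gives:
  A–Nampa: 63 × $14 = $882
  A–Tempe: 3 × $2 = $6
  A–Dover: 3 × $11 = $33
  B–Provo: 24 × $9 = $216
  C–Nampa: 117 × $8 = $936
Total cost = $2073.
The route B→Dover is not used.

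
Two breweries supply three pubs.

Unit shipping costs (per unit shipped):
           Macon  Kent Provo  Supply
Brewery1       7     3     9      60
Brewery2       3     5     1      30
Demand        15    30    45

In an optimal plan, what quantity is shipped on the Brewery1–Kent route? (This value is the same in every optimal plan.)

The minimum-cost plan:
  Brewery1→Macon: 15 × 7 = 105
  Brewery1→Kent: 30 × 3 = 90
  Brewery1→Provo: 15 × 9 = 135
  Brewery2→Provo: 30 × 1 = 30
Total cost = 360.
So Brewery1→Kent carries 30 kegs.

30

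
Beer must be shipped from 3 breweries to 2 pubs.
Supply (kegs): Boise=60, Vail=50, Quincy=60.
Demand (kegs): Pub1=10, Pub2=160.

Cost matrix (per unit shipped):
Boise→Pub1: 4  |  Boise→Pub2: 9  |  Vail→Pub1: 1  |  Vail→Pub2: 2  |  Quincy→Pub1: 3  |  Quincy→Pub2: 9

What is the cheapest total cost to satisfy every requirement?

1120

Optimal allocation:
  Boise→Pub2: 60 kegs
  Vail→Pub2: 50 kegs
  Quincy→Pub1: 10 kegs
  Quincy→Pub2: 50 kegs
Total cost = 1120.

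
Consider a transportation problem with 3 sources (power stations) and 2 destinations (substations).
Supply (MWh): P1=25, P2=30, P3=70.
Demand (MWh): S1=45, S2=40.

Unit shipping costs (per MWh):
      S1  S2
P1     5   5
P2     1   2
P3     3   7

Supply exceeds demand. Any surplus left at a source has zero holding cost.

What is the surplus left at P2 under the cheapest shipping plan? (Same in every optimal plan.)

0

An optimal plan:
  P1→S2: 10 × 5 = 50
  P2→S2: 30 × 2 = 60
  P3→S1: 45 × 3 = 135
Total cost = 245.
P2 ships 30 of its 30, leaving 0.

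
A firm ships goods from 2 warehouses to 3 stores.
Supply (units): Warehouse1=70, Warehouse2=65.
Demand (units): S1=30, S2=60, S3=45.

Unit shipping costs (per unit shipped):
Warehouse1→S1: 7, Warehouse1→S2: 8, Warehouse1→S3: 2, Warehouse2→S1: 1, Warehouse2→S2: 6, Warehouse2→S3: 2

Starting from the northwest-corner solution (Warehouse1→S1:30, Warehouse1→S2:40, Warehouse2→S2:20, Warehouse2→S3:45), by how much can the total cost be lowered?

Current plan cost = 30·7 + 40·8 + 20·6 + 45·2 = 740.
Optimal plan:
  Warehouse1–S2: 25 × 8 = 200
  Warehouse1–S3: 45 × 2 = 90
  Warehouse2–S1: 30 × 1 = 30
  Warehouse2–S2: 35 × 6 = 210
Optimal cost = 530.
Saving = 740 − 530 = 210.

210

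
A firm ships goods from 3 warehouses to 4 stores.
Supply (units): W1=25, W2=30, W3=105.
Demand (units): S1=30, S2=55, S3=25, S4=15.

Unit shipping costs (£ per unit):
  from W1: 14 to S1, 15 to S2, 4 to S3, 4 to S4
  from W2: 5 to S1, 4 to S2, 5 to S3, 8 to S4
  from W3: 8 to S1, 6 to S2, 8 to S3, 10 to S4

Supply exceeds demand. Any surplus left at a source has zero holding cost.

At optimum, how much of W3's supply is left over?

Minimum-cost shipments:
  W1–S3: 10 units
  W1–S4: 15 units
  W2–S1: 30 units
  W3–S2: 55 units
  W3–S3: 15 units
Total cost = £700.
W3 ships 70 of its 105, leaving 35.

35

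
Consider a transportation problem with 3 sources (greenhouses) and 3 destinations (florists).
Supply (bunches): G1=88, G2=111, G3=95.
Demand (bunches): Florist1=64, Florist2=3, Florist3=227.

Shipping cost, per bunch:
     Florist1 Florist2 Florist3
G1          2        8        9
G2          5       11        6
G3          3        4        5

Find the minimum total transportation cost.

One minimum-cost allocation:
  G1->Florist1: 64 bunches
  G1->Florist3: 24 bunches
  G2->Florist3: 111 bunches
  G3->Florist2: 3 bunches
  G3->Florist3: 92 bunches
Total cost = 1482.

1482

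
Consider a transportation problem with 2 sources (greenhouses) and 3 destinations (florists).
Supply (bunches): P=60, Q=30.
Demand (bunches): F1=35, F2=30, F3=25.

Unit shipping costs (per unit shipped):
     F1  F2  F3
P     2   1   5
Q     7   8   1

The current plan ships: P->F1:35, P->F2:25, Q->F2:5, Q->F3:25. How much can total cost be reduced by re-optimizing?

10

Current plan cost = 35·2 + 25·1 + 5·8 + 25·1 = 160.
Optimal plan:
  P–F1: 30 × 2 = 60
  P–F2: 30 × 1 = 30
  Q–F1: 5 × 7 = 35
  Q–F3: 25 × 1 = 25
Optimal cost = 150.
Saving = 160 − 150 = 10.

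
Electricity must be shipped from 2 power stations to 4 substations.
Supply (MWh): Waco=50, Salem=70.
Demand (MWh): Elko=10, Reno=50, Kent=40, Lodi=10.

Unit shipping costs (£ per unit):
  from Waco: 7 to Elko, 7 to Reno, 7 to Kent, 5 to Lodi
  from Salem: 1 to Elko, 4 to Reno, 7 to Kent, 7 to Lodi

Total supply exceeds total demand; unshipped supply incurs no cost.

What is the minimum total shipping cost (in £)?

One minimum-cost allocation:
  Waco→Kent: 40 × £7 = £280
  Waco→Lodi: 10 × £5 = £50
  Salem→Elko: 10 × £1 = £10
  Salem→Reno: 50 × £4 = £200
Total = 280 + 50 + 10 + 200 = £540.

540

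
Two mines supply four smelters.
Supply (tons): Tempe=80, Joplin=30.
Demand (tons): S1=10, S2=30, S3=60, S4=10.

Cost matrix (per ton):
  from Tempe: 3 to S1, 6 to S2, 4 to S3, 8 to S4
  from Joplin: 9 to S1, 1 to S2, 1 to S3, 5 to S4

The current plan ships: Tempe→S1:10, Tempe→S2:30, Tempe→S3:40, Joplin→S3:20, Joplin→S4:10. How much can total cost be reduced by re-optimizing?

Current plan cost = 10·3 + 30·6 + 40·4 + 20·1 + 10·5 = 440.
Optimal plan:
  Tempe->S1: 10 × 3 = 30
  Tempe->S3: 60 × 4 = 240
  Tempe->S4: 10 × 8 = 80
  Joplin->S2: 30 × 1 = 30
Optimal cost = 380.
Saving = 440 − 380 = 60.

60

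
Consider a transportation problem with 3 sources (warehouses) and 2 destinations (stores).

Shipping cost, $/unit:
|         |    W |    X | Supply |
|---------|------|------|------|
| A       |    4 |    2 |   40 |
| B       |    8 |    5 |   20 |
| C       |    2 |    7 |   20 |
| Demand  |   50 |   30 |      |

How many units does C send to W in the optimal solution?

20

The minimum-cost plan:
  A–W: 30 × $4 = $120
  A–X: 10 × $2 = $20
  B–X: 20 × $5 = $100
  C–W: 20 × $2 = $40
Total cost = $280.
So C→W carries 20 units.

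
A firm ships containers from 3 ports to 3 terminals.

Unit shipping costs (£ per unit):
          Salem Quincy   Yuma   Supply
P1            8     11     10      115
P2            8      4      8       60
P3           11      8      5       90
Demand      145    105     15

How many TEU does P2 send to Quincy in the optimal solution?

Optimal shipments:
  P1→Salem: 115 × £8 = £920
  P2→Quincy: 60 × £4 = £240
  P3→Salem: 30 × £11 = £330
  P3→Quincy: 45 × £8 = £360
  P3→Yuma: 15 × £5 = £75
Total cost = £1925.
So P2→Quincy carries 60 TEU.

60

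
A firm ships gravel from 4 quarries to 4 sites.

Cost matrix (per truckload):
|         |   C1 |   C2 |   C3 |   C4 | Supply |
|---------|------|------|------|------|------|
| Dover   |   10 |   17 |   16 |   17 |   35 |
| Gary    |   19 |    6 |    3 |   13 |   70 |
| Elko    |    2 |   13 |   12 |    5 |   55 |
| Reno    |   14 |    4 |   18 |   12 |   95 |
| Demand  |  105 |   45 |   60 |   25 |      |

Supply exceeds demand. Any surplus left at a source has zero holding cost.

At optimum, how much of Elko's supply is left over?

0

An optimal plan:
  Dover→C1: 35 × 10 = 350
  Gary→C3: 60 × 3 = 180
  Elko→C1: 55 × 2 = 110
  Reno→C1: 15 × 14 = 210
  Reno→C2: 45 × 4 = 180
  Reno→C4: 25 × 12 = 300
Total cost = 1330.
Elko ships 55 of its 55, leaving 0.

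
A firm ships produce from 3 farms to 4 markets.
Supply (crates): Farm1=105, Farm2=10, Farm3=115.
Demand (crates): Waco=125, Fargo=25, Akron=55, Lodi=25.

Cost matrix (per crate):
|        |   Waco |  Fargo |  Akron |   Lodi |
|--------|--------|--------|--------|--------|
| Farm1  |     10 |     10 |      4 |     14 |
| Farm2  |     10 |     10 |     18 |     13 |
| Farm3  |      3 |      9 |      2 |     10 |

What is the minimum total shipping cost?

One minimum-cost allocation:
  Farm1 to Waco: 10 × 10 = 100
  Farm1 to Fargo: 25 × 10 = 250
  Farm1 to Akron: 55 × 4 = 220
  Farm1 to Lodi: 15 × 14 = 210
  Farm2 to Lodi: 10 × 13 = 130
  Farm3 to Waco: 115 × 3 = 345
Total = 100 + 250 + 220 + 210 + 130 + 345 = 1255.

1255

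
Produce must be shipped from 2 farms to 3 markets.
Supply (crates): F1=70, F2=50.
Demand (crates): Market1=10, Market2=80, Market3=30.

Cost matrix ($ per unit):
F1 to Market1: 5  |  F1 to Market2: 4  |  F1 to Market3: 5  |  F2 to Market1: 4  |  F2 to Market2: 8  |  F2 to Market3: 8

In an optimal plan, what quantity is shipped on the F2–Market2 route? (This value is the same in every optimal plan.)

Optimal shipments:
  F1 to Market2: 70 × $4 = $280
  F2 to Market1: 10 × $4 = $40
  F2 to Market2: 10 × $8 = $80
  F2 to Market3: 30 × $8 = $240
Total cost = $640.
So F2→Market2 carries 10 crates.

10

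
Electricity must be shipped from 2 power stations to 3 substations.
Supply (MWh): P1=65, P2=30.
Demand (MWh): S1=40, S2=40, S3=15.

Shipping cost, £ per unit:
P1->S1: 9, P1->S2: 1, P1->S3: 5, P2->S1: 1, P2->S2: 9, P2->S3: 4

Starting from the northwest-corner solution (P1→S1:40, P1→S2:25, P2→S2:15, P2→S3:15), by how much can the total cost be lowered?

Current plan cost = 40·9 + 25·1 + 15·9 + 15·4 = £580.
Optimal plan:
  P1→S1: 10 × £9 = £90
  P1→S2: 40 × £1 = £40
  P1→S3: 15 × £5 = £75
  P2→S1: 30 × £1 = £30
Optimal cost = £235.
Saving = 580 − 235 = £345.

345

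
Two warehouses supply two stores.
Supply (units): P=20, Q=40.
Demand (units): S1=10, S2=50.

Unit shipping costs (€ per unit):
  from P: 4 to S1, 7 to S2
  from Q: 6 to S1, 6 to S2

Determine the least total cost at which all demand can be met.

350

A cheapest plan:
  P→S1: 10 × €4 = €40
  P→S2: 10 × €7 = €70
  Q→S2: 40 × €6 = €240
Total = 40 + 70 + 240 = €350.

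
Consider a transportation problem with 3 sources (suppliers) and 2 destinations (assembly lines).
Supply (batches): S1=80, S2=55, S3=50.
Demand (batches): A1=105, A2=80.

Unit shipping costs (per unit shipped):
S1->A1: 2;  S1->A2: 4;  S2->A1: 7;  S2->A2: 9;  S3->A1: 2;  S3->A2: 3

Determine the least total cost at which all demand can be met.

An optimal shipping plan:
  S1 to A1: 80 × 2 = 160
  S2 to A1: 25 × 7 = 175
  S2 to A2: 30 × 9 = 270
  S3 to A2: 50 × 3 = 150
Total = 160 + 175 + 270 + 150 = 755.

755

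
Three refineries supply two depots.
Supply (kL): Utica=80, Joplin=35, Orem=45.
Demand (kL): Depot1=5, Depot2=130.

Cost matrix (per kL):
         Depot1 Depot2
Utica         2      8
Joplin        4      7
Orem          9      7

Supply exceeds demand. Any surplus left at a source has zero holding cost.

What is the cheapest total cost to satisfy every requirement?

A cheapest plan:
  Utica→Depot1: 5 × 2 = 10
  Utica→Depot2: 50 × 8 = 400
  Joplin→Depot2: 35 × 7 = 245
  Orem→Depot2: 45 × 7 = 315
Total = 10 + 400 + 245 + 315 = 970.
(Supply check: Utica ships 55; Joplin ships 35; Orem ships 45.)

970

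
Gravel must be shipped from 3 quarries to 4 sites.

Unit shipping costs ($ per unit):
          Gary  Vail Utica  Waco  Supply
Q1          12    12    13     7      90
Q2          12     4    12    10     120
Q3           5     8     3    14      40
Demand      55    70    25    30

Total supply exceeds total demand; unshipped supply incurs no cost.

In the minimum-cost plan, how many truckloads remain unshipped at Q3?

Minimum-cost shipments:
  Q1->Waco: 30 × $7 = $210
  Q2->Gary: 40 × $12 = $480
  Q2->Vail: 70 × $4 = $280
  Q3->Gary: 15 × $5 = $75
  Q3->Utica: 25 × $3 = $75
Total cost = $1120.
Q3 ships 40 of its 40, leaving 0.

0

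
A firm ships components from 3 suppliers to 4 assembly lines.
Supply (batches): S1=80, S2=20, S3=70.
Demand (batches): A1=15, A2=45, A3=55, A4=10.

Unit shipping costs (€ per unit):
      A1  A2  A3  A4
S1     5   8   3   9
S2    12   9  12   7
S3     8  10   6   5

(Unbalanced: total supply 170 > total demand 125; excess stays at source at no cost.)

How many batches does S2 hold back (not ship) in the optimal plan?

Minimum-cost shipments:
  S1->A1: 15 × €5 = €75
  S1->A2: 10 × €8 = €80
  S1->A3: 55 × €3 = €165
  S2->A2: 20 × €9 = €180
  S3->A2: 15 × €10 = €150
  S3->A4: 10 × €5 = €50
Total cost = €700.
S2 ships 20 of its 20, leaving 0.

0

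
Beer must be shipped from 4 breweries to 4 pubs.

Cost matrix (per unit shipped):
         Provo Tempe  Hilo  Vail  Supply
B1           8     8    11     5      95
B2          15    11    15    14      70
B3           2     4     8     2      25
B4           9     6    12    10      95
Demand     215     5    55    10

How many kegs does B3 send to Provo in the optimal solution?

Solving gives:
  B1→Provo: 85 × 8 = 680
  B1→Vail: 10 × 5 = 50
  B2→Provo: 10 × 15 = 150
  B2→Tempe: 5 × 11 = 55
  B2→Hilo: 55 × 15 = 825
  B3→Provo: 25 × 2 = 50
  B4→Provo: 95 × 9 = 855
Total cost = 2665.
So B3→Provo carries 25 kegs.

25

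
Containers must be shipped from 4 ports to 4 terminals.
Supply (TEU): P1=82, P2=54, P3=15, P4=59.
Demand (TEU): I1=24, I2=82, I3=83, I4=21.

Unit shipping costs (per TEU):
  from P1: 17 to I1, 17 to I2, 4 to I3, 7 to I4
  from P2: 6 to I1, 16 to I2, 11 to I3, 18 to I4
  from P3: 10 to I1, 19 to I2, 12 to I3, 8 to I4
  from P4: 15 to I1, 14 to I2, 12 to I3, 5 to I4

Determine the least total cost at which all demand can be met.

One minimum-cost allocation:
  P1→I3: 82 × 4 = 328
  P2→I1: 24 × 6 = 144
  P2→I2: 30 × 16 = 480
  P3→I3: 1 × 12 = 12
  P3→I4: 14 × 8 = 112
  P4→I2: 52 × 14 = 728
  P4→I4: 7 × 5 = 35
Total = 328 + 144 + 480 + 12 + 112 + 728 + 35 = 1839.

1839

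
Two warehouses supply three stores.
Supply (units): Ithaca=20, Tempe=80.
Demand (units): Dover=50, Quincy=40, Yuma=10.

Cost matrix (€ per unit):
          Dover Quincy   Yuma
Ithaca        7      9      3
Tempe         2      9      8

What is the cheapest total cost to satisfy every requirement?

490

One minimum-cost allocation:
  Ithaca→Quincy: 10 × €9 = €90
  Ithaca→Yuma: 10 × €3 = €30
  Tempe→Dover: 50 × €2 = €100
  Tempe→Quincy: 30 × €9 = €270
Total = 90 + 30 + 100 + 270 = €490.
(Supply check: Ithaca ships 20; Tempe ships 80.)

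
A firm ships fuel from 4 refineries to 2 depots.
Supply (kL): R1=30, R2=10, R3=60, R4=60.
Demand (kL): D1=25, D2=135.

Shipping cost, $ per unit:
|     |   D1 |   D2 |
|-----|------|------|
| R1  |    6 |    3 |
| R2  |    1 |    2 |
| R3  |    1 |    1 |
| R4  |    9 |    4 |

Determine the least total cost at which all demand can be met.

400

One minimum-cost allocation:
  R1->D2: 30 × $3 = $90
  R2->D1: 10 × $1 = $10
  R3->D1: 15 × $1 = $15
  R3->D2: 45 × $1 = $45
  R4->D2: 60 × $4 = $240
Total = 90 + 10 + 15 + 45 + 240 = $400.
(Supply check: R1 ships 30; R2 ships 10; R3 ships 60; R4 ships 60.)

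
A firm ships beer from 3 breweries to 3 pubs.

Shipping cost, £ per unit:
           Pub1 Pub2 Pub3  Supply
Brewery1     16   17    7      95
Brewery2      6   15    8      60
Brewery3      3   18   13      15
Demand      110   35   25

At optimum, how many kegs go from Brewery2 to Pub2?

The minimum-cost plan:
  Brewery1–Pub1: 35 × £16 = £560
  Brewery1–Pub2: 35 × £17 = £595
  Brewery1–Pub3: 25 × £7 = £175
  Brewery2–Pub1: 60 × £6 = £360
  Brewery3–Pub1: 15 × £3 = £45
Total cost = £1735.
The route Brewery2→Pub2 is not used.

0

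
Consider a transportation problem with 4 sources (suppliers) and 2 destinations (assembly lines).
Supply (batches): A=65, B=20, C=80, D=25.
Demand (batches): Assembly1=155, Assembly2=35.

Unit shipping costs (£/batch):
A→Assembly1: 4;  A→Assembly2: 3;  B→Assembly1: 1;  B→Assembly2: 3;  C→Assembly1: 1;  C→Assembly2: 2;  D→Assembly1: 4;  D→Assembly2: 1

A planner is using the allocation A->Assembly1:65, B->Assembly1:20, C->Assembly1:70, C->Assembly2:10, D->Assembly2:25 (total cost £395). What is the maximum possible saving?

20

Current plan cost = 65·4 + 20·1 + 70·1 + 10·2 + 25·1 = £395.
Optimal plan:
  A–Assembly1: 55 × £4 = £220
  A–Assembly2: 10 × £3 = £30
  B–Assembly1: 20 × £1 = £20
  C–Assembly1: 80 × £1 = £80
  D–Assembly2: 25 × £1 = £25
Optimal cost = £375.
Saving = 395 − 375 = £20.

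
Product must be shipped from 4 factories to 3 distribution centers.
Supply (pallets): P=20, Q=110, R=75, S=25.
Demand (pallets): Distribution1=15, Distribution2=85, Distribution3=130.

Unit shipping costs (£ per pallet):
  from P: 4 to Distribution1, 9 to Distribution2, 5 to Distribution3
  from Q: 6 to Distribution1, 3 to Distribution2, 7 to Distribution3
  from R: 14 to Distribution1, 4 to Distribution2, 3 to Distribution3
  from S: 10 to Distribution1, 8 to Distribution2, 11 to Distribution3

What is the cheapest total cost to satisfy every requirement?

Optimal allocation:
  P to Distribution3: 20 × £5 = £100
  Q to Distribution1: 15 × £6 = £90
  Q to Distribution2: 85 × £3 = £255
  Q to Distribution3: 10 × £7 = £70
  R to Distribution3: 75 × £3 = £225
  S to Distribution3: 25 × £11 = £275
Total = 100 + 90 + 255 + 70 + 225 + 275 = £1015.
(Supply check: P ships 20; Q ships 110; R ships 75; S ships 25.)

1015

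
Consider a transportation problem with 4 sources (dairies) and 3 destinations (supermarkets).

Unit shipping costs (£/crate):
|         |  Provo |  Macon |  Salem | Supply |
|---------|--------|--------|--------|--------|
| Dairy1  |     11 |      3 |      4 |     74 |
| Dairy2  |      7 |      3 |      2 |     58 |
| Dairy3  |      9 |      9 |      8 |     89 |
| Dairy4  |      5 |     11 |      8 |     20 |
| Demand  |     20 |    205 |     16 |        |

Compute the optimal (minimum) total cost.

An optimal shipping plan:
  Dairy1 to Macon: 74 × £3 = £222
  Dairy2 to Macon: 42 × £3 = £126
  Dairy2 to Salem: 16 × £2 = £32
  Dairy3 to Macon: 89 × £9 = £801
  Dairy4 to Provo: 20 × £5 = £100
Total = 222 + 126 + 32 + 801 + 100 = £1281.

1281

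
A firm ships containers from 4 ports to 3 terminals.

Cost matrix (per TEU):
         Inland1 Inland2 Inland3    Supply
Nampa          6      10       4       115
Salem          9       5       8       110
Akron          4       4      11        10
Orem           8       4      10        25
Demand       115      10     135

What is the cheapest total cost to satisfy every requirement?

1630

A cheapest plan:
  Nampa–Inland3: 115 TEU
  Salem–Inland1: 90 TEU
  Salem–Inland3: 20 TEU
  Akron–Inland1: 10 TEU
  Orem–Inland1: 15 TEU
  Orem–Inland2: 10 TEU
Total cost = 1630.
(Supply check: Nampa ships 115; Salem ships 110; Akron ships 10; Orem ships 25.)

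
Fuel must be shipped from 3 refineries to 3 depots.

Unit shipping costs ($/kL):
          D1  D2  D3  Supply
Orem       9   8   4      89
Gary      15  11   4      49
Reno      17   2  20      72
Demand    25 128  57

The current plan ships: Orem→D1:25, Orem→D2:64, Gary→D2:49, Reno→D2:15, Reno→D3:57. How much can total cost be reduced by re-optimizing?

1401

Current plan cost = 25·9 + 64·8 + 49·11 + 15·2 + 57·20 = $2446.
Optimal plan:
  Orem->D1: 25 × $9 = $225
  Orem->D2: 56 × $8 = $448
  Orem->D3: 8 × $4 = $32
  Gary->D3: 49 × $4 = $196
  Reno->D2: 72 × $2 = $144
Optimal cost = $1045.
Saving = 2446 − 1045 = $1401.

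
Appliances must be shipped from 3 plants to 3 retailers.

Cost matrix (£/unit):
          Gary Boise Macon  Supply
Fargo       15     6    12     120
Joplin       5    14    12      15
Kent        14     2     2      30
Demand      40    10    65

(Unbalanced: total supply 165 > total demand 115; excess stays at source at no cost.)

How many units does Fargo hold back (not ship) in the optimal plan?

50

Minimum-cost shipments:
  Fargo–Gary: 25 × £15 = £375
  Fargo–Boise: 10 × £6 = £60
  Fargo–Macon: 35 × £12 = £420
  Joplin–Gary: 15 × £5 = £75
  Kent–Macon: 30 × £2 = £60
Total cost = £990.
Fargo ships 70 of its 120, leaving 50.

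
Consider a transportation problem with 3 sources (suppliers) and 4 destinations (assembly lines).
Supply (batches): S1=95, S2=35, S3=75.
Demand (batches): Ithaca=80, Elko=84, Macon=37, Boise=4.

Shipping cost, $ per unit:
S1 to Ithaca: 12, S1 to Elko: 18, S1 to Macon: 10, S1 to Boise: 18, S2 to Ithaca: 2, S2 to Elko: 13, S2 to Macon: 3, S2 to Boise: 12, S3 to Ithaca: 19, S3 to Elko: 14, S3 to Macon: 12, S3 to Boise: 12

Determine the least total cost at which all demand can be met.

2256

One minimum-cost allocation:
  S1→Ithaca: 45 batches
  S1→Elko: 13 batches
  S1→Macon: 37 batches
  S2→Ithaca: 35 batches
  S3→Elko: 71 batches
  S3→Boise: 4 batches
Total cost = $2256.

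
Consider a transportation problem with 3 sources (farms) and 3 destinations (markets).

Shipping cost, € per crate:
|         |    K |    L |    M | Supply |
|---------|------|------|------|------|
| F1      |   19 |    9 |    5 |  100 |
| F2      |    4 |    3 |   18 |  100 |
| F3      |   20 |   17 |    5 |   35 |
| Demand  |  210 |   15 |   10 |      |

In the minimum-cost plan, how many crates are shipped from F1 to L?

The minimum-cost plan:
  F1 to K: 85 crates
  F1 to L: 15 crates
  F2 to K: 100 crates
  F3 to K: 25 crates
  F3 to M: 10 crates
Total cost = €2700.
So F1→L carries 15 crates.

15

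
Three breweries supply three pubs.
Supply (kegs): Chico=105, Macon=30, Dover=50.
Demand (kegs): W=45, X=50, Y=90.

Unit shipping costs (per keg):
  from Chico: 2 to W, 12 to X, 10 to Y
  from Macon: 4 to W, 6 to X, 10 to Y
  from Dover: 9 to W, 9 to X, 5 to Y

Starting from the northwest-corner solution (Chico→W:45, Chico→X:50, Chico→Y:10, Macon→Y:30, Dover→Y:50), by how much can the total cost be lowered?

Current plan cost = 45·2 + 50·12 + 10·10 + 30·10 + 50·5 = 1340.
Optimal plan:
  Chico->W: 45 × 2 = 90
  Chico->X: 20 × 12 = 240
  Chico->Y: 40 × 10 = 400
  Macon->X: 30 × 6 = 180
  Dover->Y: 50 × 5 = 250
Optimal cost = 1160.
Saving = 1340 − 1160 = 180.

180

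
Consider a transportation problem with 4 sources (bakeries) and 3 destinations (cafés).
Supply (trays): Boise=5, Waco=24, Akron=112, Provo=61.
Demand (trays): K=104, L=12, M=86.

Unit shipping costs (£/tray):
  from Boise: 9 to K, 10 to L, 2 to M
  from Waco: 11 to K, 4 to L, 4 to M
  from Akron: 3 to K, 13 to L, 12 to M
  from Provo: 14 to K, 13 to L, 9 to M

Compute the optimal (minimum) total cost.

Optimal allocation:
  Boise→M: 5 trays
  Waco→L: 12 trays
  Waco→M: 12 trays
  Akron→K: 104 trays
  Akron→M: 8 trays
  Provo→M: 61 trays
Total cost = £1063.
(Supply check: Boise ships 5; Waco ships 24; Akron ships 112; Provo ships 61.)

1063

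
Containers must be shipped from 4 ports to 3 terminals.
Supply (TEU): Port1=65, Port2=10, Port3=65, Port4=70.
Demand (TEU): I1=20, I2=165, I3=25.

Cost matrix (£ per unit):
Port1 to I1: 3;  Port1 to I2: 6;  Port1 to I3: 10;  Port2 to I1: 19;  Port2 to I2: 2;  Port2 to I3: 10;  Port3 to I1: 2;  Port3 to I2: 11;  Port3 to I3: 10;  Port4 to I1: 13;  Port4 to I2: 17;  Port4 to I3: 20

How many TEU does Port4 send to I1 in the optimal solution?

The minimum-cost plan:
  Port1->I2: 65 TEU
  Port2->I2: 10 TEU
  Port3->I1: 20 TEU
  Port3->I2: 20 TEU
  Port3->I3: 25 TEU
  Port4->I2: 70 TEU
Total cost = £2110.
The route Port4→I1 is not used.

0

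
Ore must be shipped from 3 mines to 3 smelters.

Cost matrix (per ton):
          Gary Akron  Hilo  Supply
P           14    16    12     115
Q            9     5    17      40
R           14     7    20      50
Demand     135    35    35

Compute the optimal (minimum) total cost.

2355

A cheapest plan:
  P->Gary: 80 × 14 = 1120
  P->Hilo: 35 × 12 = 420
  Q->Gary: 40 × 9 = 360
  R->Gary: 15 × 14 = 210
  R->Akron: 35 × 7 = 245
Total = 1120 + 420 + 360 + 210 + 245 = 2355.
(Supply check: P ships 115; Q ships 40; R ships 50.)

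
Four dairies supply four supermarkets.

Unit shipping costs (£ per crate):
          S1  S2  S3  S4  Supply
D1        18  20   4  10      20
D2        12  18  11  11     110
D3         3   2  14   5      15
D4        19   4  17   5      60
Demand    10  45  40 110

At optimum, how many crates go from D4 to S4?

The minimum-cost plan:
  D1 to S3: 20 crates
  D2 to S3: 20 crates
  D2 to S4: 90 crates
  D3 to S1: 10 crates
  D3 to S2: 5 crates
  D4 to S2: 40 crates
  D4 to S4: 20 crates
Total cost = £1590.
So D4→S4 carries 20 crates.

20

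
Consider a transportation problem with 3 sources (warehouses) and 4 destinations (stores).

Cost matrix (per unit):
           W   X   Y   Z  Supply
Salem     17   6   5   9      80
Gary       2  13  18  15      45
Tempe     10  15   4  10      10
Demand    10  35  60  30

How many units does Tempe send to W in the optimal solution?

The minimum-cost plan:
  Salem→X: 30 × 6 = 180
  Salem→Y: 50 × 5 = 250
  Gary→W: 10 × 2 = 20
  Gary→X: 5 × 13 = 65
  Gary→Z: 30 × 15 = 450
  Tempe→Y: 10 × 4 = 40
Total cost = 1005.
The route Tempe→W is not used.

0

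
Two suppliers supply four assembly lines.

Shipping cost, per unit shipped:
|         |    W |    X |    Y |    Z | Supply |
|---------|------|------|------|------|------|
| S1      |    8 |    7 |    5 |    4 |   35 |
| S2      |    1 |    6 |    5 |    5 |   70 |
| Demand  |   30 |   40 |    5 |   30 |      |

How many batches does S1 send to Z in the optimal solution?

Solving gives:
  S1->Y: 5 × 5 = 25
  S1->Z: 30 × 4 = 120
  S2->W: 30 × 1 = 30
  S2->X: 40 × 6 = 240
Total cost = 415.
So S1→Z carries 30 batches.

30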